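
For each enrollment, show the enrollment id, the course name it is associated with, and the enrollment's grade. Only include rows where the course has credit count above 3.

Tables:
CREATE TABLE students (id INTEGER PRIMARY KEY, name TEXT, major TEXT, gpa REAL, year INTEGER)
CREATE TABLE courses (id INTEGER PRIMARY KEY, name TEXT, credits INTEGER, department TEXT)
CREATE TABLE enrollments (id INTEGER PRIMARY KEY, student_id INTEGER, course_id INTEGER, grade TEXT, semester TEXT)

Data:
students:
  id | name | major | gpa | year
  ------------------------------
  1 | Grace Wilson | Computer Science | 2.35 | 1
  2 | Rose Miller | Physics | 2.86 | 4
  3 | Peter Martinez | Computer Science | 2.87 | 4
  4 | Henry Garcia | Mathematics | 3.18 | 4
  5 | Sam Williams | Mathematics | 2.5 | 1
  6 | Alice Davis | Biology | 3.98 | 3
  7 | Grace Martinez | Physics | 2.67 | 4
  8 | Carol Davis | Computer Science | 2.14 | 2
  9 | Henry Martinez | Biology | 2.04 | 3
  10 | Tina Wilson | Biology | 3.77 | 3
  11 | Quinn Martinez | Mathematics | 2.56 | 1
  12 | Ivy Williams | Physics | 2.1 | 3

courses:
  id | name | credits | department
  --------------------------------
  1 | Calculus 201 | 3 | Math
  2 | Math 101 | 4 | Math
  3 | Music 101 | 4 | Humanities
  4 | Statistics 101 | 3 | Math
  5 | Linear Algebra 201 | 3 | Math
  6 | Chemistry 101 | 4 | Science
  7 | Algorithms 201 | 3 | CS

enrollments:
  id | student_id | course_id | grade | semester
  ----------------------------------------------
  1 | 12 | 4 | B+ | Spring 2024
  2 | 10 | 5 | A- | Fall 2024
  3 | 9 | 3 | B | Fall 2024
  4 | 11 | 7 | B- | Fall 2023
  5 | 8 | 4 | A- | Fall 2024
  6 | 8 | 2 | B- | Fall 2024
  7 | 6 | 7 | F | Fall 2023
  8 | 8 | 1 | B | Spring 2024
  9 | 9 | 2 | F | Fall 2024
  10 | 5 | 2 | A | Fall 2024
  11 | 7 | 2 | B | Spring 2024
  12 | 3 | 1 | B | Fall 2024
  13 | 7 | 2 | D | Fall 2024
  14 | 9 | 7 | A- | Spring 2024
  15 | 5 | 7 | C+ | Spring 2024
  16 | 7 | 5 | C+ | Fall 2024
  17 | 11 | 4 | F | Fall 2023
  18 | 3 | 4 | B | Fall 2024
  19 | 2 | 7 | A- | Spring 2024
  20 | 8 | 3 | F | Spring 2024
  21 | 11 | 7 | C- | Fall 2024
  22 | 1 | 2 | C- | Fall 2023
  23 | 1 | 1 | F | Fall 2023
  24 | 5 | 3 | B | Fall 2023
SELECT c.id, p.name AS course, c.grade FROM enrollments c JOIN courses p ON c.course_id = p.id WHERE p.credits > 3

Execution result:
id | course | grade
3 | Music 101 | B
6 | Math 101 | B-
9 | Math 101 | F
10 | Math 101 | A
11 | Math 101 | B
13 | Math 101 | D
20 | Music 101 | F
22 | Math 101 | C-
24 | Music 101 | B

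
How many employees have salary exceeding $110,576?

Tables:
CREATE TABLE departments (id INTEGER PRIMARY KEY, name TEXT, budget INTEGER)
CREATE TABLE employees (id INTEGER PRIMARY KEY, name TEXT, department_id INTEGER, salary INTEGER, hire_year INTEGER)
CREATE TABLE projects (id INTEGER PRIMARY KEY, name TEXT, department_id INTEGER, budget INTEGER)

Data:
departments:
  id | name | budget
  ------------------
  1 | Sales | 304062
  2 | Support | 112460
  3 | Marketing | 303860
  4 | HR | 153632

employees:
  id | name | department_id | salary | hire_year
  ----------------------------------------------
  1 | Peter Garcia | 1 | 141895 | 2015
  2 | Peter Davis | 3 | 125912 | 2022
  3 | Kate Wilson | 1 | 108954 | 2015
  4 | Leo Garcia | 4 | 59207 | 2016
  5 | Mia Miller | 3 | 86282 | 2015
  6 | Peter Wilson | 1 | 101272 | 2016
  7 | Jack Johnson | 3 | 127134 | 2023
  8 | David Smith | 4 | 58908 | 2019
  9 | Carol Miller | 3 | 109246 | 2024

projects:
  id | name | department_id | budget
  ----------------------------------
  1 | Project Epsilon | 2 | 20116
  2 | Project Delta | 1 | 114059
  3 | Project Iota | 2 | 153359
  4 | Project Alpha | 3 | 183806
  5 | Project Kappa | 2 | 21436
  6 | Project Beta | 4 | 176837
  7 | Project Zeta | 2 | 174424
SELECT COUNT(*) FROM employees WHERE salary > 110576

Execution result:
3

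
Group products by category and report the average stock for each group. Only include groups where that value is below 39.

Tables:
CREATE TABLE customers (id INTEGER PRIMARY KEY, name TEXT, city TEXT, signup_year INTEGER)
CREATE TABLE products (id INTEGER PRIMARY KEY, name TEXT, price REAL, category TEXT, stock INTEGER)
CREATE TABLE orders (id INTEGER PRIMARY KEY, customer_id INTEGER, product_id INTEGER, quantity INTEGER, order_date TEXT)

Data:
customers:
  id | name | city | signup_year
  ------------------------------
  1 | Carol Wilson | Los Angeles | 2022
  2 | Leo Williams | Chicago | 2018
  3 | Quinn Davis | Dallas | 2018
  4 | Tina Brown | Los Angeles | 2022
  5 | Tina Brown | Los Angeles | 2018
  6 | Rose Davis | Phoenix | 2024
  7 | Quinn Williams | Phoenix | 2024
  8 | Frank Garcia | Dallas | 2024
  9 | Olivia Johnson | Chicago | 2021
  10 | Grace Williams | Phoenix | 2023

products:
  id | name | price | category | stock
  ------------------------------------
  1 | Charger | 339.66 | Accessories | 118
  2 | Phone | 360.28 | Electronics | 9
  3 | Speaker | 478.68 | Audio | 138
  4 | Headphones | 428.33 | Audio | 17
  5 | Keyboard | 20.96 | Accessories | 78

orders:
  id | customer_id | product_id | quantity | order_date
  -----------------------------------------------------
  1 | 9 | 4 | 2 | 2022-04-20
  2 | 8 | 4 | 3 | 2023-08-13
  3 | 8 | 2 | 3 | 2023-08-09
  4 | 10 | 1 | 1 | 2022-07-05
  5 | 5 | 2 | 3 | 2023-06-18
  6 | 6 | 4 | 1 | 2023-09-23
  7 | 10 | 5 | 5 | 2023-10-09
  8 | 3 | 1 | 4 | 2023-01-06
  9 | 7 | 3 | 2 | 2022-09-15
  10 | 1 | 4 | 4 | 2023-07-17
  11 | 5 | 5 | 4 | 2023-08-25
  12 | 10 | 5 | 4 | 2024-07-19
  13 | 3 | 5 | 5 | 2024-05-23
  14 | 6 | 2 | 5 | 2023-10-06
SELECT category, AVG(stock) AS avg_stock FROM products GROUP BY category HAVING AVG(stock) < 39

Execution result:
category | avg_stock
Electronics | 9.00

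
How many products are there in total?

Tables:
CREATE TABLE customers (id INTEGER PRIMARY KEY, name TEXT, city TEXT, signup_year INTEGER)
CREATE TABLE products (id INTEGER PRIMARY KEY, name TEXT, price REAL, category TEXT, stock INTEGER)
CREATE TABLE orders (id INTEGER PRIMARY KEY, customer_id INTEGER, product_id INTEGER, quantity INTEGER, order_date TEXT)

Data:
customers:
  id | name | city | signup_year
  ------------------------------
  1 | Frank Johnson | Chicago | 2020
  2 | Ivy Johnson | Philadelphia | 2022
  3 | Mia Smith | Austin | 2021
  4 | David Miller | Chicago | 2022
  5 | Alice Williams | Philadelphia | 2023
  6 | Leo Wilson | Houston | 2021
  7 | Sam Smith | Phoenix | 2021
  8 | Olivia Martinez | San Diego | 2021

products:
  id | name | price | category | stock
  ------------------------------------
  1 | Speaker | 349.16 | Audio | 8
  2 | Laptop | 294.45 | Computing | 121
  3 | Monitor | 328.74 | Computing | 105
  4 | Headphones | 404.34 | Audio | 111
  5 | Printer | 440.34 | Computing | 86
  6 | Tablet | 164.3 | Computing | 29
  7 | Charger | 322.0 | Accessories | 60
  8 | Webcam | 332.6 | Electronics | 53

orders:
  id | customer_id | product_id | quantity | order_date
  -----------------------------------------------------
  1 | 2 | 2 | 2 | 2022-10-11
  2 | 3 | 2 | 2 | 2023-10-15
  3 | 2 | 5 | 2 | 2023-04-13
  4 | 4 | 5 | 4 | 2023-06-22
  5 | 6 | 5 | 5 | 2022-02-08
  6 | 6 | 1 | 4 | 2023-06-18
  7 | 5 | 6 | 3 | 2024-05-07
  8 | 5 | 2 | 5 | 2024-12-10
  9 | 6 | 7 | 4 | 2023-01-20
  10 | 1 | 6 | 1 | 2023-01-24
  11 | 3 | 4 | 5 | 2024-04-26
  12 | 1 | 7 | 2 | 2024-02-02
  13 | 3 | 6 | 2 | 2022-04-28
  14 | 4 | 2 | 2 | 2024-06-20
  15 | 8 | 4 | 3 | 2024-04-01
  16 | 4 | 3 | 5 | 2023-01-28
SELECT COUNT(*) FROM products

Execution result:
8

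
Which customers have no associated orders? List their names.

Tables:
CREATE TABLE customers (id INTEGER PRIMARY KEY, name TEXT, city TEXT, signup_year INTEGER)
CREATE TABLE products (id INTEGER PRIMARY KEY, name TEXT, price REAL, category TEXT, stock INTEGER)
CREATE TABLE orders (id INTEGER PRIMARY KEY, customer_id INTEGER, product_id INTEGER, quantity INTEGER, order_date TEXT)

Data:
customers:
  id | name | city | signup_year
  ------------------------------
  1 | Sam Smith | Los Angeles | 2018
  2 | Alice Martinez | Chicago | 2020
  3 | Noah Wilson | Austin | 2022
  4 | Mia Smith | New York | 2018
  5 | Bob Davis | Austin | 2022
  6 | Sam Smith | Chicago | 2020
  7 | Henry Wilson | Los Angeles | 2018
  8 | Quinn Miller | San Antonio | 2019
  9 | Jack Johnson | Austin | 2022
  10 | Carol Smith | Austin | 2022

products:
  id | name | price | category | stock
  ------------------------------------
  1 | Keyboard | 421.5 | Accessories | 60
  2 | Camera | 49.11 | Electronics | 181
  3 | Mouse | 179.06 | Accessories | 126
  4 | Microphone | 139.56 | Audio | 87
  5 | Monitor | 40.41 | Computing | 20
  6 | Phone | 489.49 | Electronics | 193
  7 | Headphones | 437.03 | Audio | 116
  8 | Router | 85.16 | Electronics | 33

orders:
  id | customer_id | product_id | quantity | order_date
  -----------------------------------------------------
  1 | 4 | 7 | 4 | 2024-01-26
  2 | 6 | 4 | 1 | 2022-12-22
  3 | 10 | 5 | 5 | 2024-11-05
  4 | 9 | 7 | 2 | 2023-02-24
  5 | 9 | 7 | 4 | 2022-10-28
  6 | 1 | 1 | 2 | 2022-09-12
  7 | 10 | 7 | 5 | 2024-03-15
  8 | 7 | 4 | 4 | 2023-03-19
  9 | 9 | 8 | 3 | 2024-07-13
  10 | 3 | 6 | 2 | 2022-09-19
SELECT p.name FROM customers p LEFT JOIN orders c ON c.customer_id = p.id WHERE c.id IS NULL

Execution result:
name
Alice Martinez
Bob Davis
Quinn Miller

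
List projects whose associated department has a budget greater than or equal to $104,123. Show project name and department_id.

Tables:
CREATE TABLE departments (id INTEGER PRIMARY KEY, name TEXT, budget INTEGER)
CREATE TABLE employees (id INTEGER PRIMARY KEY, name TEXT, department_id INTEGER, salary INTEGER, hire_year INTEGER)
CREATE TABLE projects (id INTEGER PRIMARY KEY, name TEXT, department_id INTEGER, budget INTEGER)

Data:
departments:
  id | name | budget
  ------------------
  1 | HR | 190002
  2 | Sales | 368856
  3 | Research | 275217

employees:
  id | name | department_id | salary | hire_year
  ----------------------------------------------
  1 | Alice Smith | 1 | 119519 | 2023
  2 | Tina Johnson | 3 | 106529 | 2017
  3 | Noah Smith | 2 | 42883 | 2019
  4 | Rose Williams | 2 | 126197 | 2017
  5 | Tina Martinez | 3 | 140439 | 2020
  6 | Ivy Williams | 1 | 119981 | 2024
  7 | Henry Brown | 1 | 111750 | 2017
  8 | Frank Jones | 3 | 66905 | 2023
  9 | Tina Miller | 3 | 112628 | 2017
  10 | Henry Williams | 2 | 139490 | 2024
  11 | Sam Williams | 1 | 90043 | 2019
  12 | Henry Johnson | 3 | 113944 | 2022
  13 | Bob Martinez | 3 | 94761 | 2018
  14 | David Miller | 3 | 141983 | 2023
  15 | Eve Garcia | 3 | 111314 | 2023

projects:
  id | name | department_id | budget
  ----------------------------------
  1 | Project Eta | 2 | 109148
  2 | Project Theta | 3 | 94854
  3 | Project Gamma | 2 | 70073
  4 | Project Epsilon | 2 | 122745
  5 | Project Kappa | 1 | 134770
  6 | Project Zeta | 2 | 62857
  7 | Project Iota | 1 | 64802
SELECT name, department_id FROM projects WHERE department_id IN (SELECT id FROM departments WHERE budget >= 104123)

Execution result:
name | department_id
Project Eta | 2
Project Theta | 3
Project Gamma | 2
Project Epsilon | 2
Project Kappa | 1
Project Zeta | 2
Project Iota | 1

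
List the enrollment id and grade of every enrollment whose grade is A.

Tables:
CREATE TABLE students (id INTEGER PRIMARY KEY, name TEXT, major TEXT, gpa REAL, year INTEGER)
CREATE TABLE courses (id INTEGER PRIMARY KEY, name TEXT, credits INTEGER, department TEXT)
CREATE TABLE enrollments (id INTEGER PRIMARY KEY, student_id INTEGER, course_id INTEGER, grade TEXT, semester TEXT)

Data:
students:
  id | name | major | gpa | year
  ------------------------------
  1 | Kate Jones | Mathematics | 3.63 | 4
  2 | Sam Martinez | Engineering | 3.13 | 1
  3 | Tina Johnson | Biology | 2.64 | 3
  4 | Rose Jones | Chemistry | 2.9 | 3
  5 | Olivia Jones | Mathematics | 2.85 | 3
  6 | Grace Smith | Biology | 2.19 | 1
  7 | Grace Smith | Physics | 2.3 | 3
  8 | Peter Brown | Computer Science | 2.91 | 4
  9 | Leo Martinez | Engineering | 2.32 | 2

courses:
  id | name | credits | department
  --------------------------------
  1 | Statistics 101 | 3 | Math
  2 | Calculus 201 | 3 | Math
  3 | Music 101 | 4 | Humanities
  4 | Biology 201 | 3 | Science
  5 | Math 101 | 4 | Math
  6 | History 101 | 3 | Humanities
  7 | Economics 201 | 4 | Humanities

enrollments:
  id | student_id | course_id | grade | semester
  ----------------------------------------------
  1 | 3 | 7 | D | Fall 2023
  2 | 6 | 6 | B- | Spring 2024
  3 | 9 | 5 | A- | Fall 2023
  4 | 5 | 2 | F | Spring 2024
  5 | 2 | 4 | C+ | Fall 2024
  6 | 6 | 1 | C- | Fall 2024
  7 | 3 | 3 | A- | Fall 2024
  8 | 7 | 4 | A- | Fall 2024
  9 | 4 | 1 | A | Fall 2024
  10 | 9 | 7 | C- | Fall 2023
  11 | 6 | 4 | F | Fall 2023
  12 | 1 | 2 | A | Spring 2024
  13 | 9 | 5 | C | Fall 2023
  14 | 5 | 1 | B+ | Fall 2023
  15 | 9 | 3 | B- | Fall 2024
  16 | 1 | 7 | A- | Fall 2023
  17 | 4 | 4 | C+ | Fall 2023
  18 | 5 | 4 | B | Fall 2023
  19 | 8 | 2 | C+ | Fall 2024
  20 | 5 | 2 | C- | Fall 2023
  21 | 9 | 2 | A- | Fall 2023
SELECT id, grade FROM enrollments WHERE grade = 'A'

Execution result:
id | grade
9 | A
12 | A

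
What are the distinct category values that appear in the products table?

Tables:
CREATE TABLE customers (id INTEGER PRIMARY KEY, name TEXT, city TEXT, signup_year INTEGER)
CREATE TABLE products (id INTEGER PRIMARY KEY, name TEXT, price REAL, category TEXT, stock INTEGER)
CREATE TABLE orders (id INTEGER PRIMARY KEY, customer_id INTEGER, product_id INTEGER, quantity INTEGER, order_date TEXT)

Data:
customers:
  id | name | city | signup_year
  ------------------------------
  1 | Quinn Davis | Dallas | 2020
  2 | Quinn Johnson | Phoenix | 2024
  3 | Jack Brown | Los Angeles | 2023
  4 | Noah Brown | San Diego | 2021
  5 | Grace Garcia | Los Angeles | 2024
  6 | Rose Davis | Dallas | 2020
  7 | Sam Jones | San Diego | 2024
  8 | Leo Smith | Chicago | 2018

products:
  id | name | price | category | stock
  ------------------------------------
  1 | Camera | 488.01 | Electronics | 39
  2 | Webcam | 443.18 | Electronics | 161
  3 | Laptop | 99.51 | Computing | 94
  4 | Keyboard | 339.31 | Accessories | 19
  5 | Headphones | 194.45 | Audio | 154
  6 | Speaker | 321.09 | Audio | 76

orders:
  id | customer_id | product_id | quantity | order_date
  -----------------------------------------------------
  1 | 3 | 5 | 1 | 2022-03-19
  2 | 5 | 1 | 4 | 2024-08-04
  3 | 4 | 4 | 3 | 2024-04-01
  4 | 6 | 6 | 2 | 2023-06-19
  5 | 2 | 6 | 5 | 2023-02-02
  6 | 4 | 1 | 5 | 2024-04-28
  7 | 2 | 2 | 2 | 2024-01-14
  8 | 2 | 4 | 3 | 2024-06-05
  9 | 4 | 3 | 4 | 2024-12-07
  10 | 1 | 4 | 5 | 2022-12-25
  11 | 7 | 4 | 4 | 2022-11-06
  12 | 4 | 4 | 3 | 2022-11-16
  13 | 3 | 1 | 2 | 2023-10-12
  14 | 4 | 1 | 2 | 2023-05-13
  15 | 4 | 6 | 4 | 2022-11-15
SELECT DISTINCT category FROM products

Execution result:
category
Electronics
Computing
Accessories
Audio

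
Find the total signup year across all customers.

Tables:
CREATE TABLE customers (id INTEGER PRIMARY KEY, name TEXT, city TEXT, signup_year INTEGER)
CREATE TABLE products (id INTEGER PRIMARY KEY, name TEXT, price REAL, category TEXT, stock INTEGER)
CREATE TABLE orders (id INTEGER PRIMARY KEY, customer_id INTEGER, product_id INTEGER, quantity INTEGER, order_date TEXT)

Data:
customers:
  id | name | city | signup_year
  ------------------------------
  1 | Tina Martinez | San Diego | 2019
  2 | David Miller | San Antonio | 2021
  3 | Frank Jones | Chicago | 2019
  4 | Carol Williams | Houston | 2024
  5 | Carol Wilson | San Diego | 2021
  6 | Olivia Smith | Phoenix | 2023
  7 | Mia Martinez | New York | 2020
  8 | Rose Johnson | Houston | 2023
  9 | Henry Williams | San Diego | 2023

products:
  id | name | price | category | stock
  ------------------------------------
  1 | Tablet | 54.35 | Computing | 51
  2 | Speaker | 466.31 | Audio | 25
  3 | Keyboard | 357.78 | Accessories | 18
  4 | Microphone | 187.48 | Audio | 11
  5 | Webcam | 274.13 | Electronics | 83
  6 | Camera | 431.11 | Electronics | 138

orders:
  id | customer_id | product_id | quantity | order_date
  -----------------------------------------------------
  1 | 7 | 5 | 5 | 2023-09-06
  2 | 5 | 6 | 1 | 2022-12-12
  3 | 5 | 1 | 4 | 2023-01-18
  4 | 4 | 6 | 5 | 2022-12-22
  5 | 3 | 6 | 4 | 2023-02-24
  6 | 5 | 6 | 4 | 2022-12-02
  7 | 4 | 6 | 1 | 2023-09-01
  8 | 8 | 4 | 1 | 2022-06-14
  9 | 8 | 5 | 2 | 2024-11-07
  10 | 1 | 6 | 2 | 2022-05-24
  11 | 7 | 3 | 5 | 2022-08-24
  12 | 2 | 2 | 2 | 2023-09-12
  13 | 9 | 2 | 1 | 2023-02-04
SELECT SUM(signup_year) FROM customers

Execution result:
18193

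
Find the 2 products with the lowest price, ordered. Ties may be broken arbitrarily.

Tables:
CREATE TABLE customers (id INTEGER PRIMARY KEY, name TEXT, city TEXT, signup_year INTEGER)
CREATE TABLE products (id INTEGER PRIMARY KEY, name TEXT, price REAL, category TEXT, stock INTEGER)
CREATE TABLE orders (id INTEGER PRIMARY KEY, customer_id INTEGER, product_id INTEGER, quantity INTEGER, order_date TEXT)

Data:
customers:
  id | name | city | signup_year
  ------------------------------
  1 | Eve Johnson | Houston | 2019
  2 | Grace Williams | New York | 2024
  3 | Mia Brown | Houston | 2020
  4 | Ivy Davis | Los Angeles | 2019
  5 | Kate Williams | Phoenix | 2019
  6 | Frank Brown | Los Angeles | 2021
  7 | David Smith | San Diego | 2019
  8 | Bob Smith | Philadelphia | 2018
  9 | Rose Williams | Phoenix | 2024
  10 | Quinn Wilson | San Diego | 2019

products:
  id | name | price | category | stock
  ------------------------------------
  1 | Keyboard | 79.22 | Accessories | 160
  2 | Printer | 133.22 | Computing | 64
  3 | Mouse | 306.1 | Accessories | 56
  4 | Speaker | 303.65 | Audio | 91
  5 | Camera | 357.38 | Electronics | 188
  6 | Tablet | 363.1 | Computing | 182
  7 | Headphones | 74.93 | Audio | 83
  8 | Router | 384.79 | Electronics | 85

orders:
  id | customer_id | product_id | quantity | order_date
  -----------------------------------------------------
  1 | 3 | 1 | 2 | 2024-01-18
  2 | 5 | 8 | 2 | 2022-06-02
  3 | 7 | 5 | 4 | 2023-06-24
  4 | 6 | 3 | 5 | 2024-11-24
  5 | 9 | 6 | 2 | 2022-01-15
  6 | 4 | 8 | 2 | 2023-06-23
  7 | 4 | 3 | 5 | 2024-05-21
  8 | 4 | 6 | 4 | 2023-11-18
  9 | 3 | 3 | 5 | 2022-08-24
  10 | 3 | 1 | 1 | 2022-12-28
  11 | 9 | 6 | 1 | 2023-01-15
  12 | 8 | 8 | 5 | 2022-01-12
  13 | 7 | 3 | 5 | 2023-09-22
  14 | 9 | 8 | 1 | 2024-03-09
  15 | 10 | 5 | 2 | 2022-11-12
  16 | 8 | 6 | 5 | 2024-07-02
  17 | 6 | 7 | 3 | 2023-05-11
SELECT name, price FROM products ORDER BY price ASC LIMIT 2

Execution result:
name | price
Headphones | 74.93
Keyboard | 79.22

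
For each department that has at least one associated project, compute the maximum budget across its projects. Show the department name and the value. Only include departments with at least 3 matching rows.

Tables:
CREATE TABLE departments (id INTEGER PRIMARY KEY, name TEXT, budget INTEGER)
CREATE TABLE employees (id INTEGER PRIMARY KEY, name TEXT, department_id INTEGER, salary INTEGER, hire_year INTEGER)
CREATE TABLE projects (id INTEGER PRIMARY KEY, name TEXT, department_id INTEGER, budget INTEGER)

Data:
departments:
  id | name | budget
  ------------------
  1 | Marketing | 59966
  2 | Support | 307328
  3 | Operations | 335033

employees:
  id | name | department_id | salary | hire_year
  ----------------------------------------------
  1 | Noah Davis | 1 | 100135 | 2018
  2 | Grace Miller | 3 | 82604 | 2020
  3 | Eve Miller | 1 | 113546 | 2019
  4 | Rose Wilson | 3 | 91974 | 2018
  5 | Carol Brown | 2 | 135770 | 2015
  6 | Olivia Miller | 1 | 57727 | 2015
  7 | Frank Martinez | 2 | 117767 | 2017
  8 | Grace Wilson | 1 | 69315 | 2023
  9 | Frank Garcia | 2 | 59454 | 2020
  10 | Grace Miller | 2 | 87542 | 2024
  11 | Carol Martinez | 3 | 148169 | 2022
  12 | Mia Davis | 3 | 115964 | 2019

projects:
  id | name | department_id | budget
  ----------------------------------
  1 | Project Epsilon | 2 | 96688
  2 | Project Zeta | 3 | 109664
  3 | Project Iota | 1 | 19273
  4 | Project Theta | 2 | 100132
SELECT p.name, MAX(c.budget) AS max_budget FROM projects c JOIN departments p ON c.department_id = p.id GROUP BY p.id, p.name HAVING COUNT(*) >= 3

Execution result:
(no rows)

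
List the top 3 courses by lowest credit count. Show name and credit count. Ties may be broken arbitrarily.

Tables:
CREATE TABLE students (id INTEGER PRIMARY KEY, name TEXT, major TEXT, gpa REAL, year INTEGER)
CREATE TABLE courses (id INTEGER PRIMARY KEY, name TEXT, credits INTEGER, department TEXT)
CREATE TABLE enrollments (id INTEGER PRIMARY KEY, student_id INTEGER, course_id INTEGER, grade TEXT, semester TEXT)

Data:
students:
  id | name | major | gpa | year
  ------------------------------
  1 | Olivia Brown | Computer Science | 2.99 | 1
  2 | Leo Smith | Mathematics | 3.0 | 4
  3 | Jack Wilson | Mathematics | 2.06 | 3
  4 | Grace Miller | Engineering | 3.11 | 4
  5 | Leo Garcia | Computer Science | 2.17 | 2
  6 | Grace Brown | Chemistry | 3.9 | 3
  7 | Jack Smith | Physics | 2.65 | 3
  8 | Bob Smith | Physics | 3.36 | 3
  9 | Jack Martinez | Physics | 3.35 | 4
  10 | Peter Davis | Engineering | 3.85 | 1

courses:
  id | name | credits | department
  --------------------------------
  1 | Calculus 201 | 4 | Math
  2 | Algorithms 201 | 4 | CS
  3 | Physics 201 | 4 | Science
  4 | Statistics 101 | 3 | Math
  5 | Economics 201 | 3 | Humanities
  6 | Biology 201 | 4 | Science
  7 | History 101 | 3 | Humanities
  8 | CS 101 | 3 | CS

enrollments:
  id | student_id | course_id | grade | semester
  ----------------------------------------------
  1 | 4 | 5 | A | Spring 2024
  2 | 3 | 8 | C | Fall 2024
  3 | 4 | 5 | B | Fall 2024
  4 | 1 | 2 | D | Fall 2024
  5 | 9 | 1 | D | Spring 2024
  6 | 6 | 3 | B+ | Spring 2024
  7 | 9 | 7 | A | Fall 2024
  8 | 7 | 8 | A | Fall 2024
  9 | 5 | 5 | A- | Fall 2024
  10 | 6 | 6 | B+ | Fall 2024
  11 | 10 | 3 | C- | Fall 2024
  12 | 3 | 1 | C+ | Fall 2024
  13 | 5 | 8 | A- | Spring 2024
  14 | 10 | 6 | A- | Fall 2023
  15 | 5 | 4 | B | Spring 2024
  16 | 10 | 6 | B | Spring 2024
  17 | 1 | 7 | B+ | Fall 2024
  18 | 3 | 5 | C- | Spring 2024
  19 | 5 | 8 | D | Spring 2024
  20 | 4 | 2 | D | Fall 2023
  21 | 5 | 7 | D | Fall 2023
SELECT name, credits FROM courses ORDER BY credits ASC LIMIT 3

Execution result:
name | credits
Statistics 101 | 3
Economics 201 | 3
History 101 | 3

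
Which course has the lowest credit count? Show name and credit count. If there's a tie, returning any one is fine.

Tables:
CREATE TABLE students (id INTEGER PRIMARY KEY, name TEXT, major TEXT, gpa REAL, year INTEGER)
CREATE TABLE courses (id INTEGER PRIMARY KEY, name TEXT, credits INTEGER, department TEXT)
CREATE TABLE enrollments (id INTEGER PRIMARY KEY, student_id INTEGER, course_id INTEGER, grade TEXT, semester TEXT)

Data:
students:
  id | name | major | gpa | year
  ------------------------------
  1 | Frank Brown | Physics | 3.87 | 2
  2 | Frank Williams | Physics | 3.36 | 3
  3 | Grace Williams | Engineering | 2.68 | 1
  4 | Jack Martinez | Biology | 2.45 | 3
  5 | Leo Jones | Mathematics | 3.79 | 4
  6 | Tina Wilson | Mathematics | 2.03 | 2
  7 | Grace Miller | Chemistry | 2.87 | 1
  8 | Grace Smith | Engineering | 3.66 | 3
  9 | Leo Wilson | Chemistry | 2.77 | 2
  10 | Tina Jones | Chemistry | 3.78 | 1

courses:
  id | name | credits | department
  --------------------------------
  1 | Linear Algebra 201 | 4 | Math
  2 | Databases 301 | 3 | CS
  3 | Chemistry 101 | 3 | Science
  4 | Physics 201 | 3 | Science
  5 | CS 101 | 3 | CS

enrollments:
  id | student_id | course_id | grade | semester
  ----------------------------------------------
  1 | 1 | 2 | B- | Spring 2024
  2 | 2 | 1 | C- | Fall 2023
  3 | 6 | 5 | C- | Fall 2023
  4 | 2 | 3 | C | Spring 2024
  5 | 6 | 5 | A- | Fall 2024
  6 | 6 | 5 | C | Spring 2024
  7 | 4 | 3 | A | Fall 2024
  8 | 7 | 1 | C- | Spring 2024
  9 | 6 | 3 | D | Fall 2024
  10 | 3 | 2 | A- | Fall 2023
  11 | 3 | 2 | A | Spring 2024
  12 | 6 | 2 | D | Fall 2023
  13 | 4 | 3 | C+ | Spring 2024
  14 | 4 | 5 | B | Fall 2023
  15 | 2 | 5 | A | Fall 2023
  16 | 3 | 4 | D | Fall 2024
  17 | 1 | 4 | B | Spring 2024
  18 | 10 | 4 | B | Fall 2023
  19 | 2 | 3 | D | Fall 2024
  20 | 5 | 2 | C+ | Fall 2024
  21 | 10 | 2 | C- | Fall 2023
SELECT name, credits FROM courses ORDER BY credits ASC LIMIT 1

Execution result:
name | credits
Databases 301 | 3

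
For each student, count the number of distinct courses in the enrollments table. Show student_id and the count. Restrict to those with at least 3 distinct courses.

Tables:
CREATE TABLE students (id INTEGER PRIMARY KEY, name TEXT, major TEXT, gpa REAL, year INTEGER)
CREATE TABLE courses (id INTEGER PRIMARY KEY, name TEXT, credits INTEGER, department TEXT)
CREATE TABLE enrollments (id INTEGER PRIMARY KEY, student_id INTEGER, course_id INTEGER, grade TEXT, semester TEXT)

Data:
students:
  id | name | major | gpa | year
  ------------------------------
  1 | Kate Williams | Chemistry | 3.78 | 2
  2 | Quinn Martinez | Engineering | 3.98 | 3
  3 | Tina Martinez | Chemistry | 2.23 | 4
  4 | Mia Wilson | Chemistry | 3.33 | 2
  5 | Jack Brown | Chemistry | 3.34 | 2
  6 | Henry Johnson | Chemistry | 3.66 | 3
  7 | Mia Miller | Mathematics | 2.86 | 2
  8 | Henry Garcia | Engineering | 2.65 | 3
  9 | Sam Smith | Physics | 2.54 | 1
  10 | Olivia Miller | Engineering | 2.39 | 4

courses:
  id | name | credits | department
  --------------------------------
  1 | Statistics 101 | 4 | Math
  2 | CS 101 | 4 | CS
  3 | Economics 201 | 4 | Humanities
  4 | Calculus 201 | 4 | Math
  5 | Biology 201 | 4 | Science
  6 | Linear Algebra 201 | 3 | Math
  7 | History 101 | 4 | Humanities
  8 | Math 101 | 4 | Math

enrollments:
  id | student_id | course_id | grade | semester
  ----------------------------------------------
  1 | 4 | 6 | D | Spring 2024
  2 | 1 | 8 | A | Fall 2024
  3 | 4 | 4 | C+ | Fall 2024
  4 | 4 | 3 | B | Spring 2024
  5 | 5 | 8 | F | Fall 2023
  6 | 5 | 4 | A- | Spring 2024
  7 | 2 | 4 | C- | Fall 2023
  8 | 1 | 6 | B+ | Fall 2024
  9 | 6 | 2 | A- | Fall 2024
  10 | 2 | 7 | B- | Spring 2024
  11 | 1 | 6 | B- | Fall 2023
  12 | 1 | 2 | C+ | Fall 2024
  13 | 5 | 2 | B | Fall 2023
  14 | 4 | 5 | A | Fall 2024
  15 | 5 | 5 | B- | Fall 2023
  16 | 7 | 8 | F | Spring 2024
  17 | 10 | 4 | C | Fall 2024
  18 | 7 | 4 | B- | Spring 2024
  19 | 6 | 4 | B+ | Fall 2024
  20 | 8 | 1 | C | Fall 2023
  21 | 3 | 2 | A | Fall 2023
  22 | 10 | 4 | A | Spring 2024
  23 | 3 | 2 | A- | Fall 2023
SELECT student_id, COUNT(DISTINCT course_id) AS distinct_course_count FROM enrollments GROUP BY student_id HAVING COUNT(DISTINCT course_id) >= 3

Execution result:
student_id | distinct_course_count
1 | 3
4 | 4
5 | 4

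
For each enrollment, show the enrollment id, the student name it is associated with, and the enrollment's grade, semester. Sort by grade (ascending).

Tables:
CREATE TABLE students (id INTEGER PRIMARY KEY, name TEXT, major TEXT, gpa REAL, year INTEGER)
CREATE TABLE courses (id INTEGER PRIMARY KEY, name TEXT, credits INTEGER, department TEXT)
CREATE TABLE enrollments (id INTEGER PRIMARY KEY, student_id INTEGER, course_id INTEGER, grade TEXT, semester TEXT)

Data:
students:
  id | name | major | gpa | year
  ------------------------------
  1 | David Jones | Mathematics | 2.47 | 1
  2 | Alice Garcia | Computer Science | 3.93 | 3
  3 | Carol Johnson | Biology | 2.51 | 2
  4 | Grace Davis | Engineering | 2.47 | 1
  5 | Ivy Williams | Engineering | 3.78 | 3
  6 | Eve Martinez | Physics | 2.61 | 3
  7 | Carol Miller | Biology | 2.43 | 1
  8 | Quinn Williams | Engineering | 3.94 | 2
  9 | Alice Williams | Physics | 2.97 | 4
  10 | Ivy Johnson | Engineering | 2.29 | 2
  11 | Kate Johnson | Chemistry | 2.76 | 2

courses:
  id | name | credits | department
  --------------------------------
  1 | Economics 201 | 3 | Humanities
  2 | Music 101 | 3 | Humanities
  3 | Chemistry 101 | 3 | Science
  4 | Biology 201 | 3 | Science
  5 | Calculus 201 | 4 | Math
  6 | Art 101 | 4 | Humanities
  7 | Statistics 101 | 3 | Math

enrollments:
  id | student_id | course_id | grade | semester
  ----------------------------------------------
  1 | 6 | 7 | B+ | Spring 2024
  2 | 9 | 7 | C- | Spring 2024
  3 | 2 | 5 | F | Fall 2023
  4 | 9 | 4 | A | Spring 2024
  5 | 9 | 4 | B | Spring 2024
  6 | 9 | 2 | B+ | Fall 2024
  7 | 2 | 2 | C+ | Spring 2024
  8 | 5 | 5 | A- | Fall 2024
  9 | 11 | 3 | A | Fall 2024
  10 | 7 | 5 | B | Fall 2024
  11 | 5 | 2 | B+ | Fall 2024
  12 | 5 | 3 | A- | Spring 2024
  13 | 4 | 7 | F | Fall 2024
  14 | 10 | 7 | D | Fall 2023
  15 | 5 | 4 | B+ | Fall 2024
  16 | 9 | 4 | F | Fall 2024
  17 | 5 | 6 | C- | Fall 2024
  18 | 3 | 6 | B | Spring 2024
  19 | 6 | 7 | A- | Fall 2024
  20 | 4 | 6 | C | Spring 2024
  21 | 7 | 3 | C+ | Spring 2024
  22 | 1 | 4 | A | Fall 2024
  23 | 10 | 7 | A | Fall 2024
SELECT c.id, p.name AS student, c.grade, c.semester FROM enrollments c JOIN students p ON c.student_id = p.id ORDER BY c.grade ASC

Execution result:
id | student | grade | semester
4 | Alice Williams | A | Spring 2024
9 | Kate Johnson | A | Fall 2024
22 | David Jones | A | Fall 2024
23 | Ivy Johnson | A | Fall 2024
8 | Ivy Williams | A- | Fall 2024
12 | Ivy Williams | A- | Spring 2024
19 | Eve Martinez | A- | Fall 2024
5 | Alice Williams | B | Spring 2024
10 | Carol Miller | B | Fall 2024
18 | Carol Johnson | B | Spring 2024
1 | Eve Martinez | B+ | Spring 2024
6 | Alice Williams | B+ | Fall 2024
11 | Ivy Williams | B+ | Fall 2024
15 | Ivy Williams | B+ | Fall 2024
20 | Grace Davis | C | Spring 2024
7 | Alice Garcia | C+ | Spring 2024
21 | Carol Miller | C+ | Spring 2024
2 | Alice Williams | C- | Spring 2024
17 | Ivy Williams | C- | Fall 2024
14 | Ivy Johnson | D | Fall 2023
3 | Alice Garcia | F | Fall 2023
13 | Grace Davis | F | Fall 2024
16 | Alice Williams | F | Fall 2024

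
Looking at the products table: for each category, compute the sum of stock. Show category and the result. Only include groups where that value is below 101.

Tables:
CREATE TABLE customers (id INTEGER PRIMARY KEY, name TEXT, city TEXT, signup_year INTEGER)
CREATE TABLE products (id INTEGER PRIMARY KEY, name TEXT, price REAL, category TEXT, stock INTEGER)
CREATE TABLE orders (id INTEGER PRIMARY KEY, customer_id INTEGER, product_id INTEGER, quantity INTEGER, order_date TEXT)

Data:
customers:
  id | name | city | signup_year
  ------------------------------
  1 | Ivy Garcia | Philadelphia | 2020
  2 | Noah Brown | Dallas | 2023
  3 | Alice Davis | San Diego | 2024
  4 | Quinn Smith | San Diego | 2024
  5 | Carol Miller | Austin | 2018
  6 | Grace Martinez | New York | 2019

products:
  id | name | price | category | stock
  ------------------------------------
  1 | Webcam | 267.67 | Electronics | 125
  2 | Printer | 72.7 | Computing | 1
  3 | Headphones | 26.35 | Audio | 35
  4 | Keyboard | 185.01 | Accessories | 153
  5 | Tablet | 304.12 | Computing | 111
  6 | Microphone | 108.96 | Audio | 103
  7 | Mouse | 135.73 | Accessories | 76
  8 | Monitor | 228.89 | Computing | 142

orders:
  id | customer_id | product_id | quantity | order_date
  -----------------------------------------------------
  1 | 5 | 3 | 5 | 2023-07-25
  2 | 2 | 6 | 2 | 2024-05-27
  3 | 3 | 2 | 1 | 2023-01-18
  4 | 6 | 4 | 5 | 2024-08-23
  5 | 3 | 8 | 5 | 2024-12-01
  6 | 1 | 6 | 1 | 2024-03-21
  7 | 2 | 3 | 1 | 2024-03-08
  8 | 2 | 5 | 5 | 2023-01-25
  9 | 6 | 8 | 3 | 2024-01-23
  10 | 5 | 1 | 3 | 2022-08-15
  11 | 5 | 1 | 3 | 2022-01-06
SELECT category, SUM(stock) AS sum_stock FROM products GROUP BY category HAVING SUM(stock) < 101

Execution result:
(no rows)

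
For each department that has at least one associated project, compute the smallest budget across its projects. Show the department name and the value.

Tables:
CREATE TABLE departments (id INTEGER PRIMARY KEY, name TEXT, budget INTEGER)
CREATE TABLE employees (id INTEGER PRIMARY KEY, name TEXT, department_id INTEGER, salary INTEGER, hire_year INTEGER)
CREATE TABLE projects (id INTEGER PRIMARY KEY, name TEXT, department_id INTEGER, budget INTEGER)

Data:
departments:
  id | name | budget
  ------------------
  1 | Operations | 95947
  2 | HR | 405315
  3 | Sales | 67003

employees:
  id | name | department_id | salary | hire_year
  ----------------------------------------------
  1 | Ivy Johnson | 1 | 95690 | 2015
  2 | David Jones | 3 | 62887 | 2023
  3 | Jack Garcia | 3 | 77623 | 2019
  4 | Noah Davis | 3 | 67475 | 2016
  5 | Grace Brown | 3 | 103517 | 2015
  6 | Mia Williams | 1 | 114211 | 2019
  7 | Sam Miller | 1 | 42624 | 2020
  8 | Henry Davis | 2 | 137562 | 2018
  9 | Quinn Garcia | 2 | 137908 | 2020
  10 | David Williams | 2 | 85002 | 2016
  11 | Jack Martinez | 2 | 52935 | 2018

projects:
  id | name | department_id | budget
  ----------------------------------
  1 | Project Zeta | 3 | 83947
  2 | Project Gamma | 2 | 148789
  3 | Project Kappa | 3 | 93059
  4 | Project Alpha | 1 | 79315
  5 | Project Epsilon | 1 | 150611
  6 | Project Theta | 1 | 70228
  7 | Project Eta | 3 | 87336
SELECT p.name, MIN(c.budget) AS min_budget FROM projects c JOIN departments p ON c.department_id = p.id GROUP BY p.id, p.name

Execution result:
name | min_budget
Operations | 70228
HR | 148789
Sales | 83947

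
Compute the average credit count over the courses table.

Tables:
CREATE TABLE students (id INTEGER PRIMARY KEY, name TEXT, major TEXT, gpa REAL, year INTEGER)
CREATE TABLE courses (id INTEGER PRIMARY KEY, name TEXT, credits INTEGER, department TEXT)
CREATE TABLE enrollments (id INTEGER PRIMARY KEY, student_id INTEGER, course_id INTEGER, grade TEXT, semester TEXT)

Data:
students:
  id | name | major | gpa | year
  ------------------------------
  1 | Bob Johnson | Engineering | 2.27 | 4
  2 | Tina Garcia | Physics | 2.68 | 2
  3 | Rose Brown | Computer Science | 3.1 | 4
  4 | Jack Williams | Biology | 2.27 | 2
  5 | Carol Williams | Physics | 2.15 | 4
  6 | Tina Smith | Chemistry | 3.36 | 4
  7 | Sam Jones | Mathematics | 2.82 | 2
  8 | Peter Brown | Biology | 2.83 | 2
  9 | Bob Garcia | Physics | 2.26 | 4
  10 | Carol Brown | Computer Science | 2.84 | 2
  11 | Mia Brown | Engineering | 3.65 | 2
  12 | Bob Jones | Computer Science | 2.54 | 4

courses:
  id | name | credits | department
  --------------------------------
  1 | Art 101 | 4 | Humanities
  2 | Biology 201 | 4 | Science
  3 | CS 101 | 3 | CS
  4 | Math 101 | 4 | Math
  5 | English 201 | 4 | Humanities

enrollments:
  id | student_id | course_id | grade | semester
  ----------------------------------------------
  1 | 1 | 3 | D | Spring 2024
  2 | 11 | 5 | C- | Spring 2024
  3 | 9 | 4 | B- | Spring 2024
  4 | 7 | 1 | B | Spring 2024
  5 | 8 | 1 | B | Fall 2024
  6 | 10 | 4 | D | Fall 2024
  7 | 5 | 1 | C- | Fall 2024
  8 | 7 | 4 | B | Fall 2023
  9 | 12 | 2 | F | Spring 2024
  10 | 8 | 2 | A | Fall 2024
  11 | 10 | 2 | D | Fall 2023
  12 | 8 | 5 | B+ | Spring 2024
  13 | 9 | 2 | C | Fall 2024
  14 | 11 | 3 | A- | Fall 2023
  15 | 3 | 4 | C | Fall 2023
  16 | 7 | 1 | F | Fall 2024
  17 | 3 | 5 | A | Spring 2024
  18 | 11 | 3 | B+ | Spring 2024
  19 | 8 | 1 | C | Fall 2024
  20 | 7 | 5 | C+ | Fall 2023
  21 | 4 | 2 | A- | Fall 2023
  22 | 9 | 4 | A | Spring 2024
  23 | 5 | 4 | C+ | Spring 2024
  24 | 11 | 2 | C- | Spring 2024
SELECT AVG(credits) FROM courses

Execution result:
3.80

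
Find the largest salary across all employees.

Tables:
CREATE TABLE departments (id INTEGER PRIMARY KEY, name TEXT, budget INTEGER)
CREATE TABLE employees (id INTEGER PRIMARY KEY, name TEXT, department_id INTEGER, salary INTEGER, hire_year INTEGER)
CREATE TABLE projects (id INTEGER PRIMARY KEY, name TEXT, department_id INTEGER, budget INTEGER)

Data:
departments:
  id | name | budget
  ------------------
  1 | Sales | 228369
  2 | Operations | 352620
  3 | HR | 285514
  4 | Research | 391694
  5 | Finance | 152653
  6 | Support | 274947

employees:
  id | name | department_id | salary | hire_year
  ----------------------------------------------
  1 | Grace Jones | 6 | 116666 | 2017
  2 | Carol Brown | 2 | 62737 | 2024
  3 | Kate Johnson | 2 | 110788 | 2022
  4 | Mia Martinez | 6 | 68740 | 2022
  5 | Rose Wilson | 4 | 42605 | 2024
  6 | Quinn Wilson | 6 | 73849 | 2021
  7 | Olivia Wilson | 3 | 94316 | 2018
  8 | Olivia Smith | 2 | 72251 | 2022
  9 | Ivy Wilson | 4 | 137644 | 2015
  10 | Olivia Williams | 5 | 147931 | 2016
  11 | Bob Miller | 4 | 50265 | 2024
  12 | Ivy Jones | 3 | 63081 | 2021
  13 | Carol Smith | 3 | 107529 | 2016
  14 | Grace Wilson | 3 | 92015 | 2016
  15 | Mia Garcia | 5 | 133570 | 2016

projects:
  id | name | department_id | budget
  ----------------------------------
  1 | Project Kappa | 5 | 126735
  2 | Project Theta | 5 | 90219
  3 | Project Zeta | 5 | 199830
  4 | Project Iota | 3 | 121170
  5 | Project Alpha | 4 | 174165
SELECT MAX(salary) FROM employees

Execution result:
147931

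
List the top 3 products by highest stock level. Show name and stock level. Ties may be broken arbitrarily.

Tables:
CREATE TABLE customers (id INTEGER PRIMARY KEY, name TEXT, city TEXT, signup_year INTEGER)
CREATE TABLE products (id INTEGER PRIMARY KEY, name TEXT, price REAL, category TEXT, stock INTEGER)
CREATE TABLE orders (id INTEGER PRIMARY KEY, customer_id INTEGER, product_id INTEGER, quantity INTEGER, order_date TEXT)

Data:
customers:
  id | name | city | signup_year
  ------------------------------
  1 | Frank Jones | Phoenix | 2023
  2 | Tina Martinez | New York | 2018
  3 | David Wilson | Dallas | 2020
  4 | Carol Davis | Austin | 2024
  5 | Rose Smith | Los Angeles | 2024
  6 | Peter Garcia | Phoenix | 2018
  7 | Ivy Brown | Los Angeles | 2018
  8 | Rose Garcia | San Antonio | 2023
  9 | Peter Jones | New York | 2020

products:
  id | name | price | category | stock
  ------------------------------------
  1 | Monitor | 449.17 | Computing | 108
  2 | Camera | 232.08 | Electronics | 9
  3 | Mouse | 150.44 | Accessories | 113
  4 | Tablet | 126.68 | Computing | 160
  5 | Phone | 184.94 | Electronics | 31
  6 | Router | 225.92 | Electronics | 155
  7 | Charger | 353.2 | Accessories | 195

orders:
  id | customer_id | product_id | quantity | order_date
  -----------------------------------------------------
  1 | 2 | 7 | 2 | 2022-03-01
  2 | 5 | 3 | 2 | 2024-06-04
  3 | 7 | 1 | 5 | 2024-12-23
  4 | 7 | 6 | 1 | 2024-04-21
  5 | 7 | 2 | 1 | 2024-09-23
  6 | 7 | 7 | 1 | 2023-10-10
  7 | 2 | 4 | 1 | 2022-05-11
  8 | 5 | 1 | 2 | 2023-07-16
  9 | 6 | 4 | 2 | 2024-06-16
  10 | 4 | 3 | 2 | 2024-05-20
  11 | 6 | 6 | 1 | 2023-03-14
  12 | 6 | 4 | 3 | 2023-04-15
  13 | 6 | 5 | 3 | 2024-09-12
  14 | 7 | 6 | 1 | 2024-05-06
SELECT name, stock FROM products ORDER BY stock DESC LIMIT 3

Execution result:
name | stock
Charger | 195
Tablet | 160
Router | 155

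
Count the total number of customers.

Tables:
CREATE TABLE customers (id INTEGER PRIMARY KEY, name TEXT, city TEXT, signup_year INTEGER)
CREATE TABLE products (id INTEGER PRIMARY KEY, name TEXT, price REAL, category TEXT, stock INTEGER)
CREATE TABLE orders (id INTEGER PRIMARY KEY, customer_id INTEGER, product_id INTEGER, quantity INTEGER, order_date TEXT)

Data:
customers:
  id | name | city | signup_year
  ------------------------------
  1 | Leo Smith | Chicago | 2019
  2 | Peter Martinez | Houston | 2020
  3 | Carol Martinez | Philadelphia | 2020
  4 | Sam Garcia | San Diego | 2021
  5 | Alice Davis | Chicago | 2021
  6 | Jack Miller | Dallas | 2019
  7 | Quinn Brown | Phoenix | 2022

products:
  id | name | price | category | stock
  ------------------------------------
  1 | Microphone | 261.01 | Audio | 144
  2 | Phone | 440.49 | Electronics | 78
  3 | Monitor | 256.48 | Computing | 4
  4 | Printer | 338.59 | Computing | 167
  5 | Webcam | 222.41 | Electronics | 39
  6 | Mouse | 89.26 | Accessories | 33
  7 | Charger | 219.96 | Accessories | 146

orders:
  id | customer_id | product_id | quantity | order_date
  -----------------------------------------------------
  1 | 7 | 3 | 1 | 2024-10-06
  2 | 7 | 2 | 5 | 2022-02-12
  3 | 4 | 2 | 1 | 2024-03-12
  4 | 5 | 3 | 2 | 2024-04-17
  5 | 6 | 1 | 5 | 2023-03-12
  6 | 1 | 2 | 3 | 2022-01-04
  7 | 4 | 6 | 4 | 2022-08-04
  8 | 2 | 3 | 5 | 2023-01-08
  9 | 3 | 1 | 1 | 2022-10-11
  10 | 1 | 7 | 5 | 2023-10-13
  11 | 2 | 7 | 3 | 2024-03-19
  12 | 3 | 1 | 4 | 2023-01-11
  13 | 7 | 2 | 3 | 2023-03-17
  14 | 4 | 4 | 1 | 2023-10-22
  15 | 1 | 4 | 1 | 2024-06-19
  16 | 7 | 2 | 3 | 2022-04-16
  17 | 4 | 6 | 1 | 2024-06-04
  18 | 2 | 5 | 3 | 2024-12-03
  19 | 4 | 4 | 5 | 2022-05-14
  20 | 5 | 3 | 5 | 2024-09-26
SELECT COUNT(*) FROM customers

Execution result:
7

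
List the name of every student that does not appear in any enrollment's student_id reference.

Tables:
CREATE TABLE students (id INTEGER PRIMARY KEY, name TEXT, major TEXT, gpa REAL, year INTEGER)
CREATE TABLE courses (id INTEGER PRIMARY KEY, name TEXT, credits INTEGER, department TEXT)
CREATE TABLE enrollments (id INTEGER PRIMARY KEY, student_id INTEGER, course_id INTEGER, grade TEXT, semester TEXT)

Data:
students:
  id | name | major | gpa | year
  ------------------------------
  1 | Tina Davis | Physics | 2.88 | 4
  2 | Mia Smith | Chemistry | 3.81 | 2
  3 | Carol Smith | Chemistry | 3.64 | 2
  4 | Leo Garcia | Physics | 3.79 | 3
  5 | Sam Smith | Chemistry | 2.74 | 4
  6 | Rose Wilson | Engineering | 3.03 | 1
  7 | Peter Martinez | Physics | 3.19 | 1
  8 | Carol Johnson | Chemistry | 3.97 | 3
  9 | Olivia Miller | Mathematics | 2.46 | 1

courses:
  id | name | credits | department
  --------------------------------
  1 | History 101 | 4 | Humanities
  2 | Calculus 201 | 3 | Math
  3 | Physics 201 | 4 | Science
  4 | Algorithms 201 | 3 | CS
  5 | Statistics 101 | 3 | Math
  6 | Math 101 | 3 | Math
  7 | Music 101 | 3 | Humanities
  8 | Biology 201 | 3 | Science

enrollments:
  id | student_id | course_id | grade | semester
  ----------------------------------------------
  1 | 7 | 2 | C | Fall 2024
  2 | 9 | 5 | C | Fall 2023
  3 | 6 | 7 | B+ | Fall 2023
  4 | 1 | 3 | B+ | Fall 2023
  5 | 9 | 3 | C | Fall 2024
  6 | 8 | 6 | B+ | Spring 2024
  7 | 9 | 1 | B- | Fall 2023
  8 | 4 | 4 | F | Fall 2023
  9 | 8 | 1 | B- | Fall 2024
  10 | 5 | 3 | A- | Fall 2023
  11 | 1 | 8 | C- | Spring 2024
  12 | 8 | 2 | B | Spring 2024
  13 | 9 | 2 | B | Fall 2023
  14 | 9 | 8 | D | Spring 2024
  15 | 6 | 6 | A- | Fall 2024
SELECT p.name FROM students p LEFT JOIN enrollments c ON c.student_id = p.id WHERE c.id IS NULL

Execution result:
name
Mia Smith
Carol Smith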